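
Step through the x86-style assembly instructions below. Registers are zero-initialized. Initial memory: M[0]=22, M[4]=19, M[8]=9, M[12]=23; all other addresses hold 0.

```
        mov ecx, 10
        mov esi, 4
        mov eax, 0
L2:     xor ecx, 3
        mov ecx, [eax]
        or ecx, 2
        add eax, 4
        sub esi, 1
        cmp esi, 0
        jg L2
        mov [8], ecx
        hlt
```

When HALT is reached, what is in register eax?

16

mov ecx, 10 → ecx=10
mov esi, 4 → esi=4
mov eax, 0 → eax=0
xor ecx, 3 → ecx=10^3=9
mov ecx, [eax] → ecx=M[0]=22
or ecx, 2 → ecx=22|2=22
add eax, 4 → eax=0+4=4
sub esi, 1 → esi=4-1=3
cmp esi, 0  (cmp 3,0)
jg L2: taken
xor ecx, 3 → ecx=22^3=21
mov ecx, [eax] → ecx=M[4]=19
or ecx, 2 → ecx=19|2=19
add eax, 4 → eax=4+4=8
sub esi, 1 → esi=3-1=2
cmp esi, 0  (cmp 2,0)
jg L2: taken
xor ecx, 3 → ecx=19^3=16
mov ecx, [eax] → ecx=M[8]=9
or ecx, 2 → ecx=9|2=11
add eax, 4 → eax=8+4=12
sub esi, 1 → esi=2-1=1
cmp esi, 0  (cmp 1,0)
jg L2: taken
xor ecx, 3 → ecx=11^3=8
mov ecx, [eax] → ecx=M[12]=23
or ecx, 2 → ecx=23|2=23
add eax, 4 → eax=12+4=16
sub esi, 1 → esi=1-1=0
cmp esi, 0  (cmp 0,0)
jg L2: not taken
mov [8], ecx → M[8]=23
halt.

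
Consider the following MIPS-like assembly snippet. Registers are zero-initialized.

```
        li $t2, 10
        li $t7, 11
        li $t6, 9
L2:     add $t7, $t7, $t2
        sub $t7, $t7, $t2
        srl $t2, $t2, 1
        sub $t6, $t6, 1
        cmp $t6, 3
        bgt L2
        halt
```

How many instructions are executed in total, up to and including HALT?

after li $t2, 10: $t2=10
after li $t7, 11: $t7=11
after li $t6, 9: $t6=9
after add $t7, $t7, $t2: $t7=11+10=21
after sub $t7, $t7, $t2: $t7=21-10=11
after srl $t2, $t2, 1: $t2=10>>1=5
after sub $t6, $t6, 1: $t6=9-1=8
cmp $t6, 3  (cmp 8,3)
bgt L2: taken
after add $t7, $t7, $t2: $t7=11+5=16
after sub $t7, $t7, $t2: $t7=16-5=11
after srl $t2, $t2, 1: $t2=5>>1=2
after sub $t6, $t6, 1: $t6=8-1=7
cmp $t6, 3  (cmp 7,3)
bgt L2: taken
after add $t7, $t7, $t2: $t7=11+2=13
after sub $t7, $t7, $t2: $t7=13-2=11
after srl $t2, $t2, 1: $t2=2>>1=1
after sub $t6, $t6, 1: $t6=7-1=6
cmp $t6, 3  (cmp 6,3)
bgt L2: taken
after add $t7, $t7, $t2: $t7=11+1=12
after sub $t7, $t7, $t2: $t7=12-1=11
after srl $t2, $t2, 1: $t2=1>>1=0
after sub $t6, $t6, 1: $t6=6-1=5
cmp $t6, 3  (cmp 5,3)
bgt L2: taken
after add $t7, $t7, $t2: $t7=11+0=11
after sub $t7, $t7, $t2: $t7=11-0=11
after srl $t2, $t2, 1: $t2=0>>1=0
after sub $t6, $t6, 1: $t6=5-1=4
cmp $t6, 3  (cmp 4,3)
bgt L2: taken
after add $t7, $t7, $t2: $t7=11+0=11
after sub $t7, $t7, $t2: $t7=11-0=11
after srl $t2, $t2, 1: $t2=0>>1=0
after sub $t6, $t6, 1: $t6=4-1=3
cmp $t6, 3  (cmp 3,3)
bgt L2: not taken
halt.
Total executed instructions: 40.

40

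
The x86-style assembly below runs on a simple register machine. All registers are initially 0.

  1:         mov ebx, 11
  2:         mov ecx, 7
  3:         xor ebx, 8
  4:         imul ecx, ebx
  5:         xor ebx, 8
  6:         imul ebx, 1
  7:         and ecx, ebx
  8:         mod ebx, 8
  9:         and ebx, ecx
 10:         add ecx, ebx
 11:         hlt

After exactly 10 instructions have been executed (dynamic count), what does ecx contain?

2

mov ebx, 11 → ebx=11
mov ecx, 7 → ecx=7
xor ebx, 8 → ebx=11^8=3
imul ecx, ebx → ecx=7*3=21
xor ebx, 8 → ebx=3^8=11
imul ebx, 1 → ebx=11*1=11
and ecx, ebx → ecx=21&11=1
mod ebx, 8 → ebx=11%8=3
and ebx, ecx → ebx=3&1=1
add ecx, ebx → ecx=1+1=2
After step 10: ecx = 2.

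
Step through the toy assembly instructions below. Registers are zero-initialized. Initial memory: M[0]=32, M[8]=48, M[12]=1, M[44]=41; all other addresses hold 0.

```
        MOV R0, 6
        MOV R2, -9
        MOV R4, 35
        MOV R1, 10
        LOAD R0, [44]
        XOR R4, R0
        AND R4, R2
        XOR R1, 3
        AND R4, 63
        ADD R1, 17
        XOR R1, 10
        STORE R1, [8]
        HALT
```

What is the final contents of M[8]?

R0=6
R2=-9
R4=35
R1=10
R0=M[44]=41
R4=35^41=10
R4=10&(-9)=2
R1=10^3=9
R4=2&63=2
R1=9+17=26
R1=26^10=16
STORE R1, [8] → M[8]=16
halt.

16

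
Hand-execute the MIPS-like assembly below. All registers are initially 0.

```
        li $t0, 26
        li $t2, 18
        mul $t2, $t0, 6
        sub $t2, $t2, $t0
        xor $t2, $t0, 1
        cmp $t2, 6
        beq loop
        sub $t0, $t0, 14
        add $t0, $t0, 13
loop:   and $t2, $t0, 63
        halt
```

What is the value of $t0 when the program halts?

$t0=26
$t2=18
$t2=26*6=156
$t2=156-26=130
$t2=26^1=27
cmp $t2, 6  (cmp 27,6)
beq loop: not taken
$t0=26-14=12
$t0=12+13=25
$t2=25&63=25
halt.

25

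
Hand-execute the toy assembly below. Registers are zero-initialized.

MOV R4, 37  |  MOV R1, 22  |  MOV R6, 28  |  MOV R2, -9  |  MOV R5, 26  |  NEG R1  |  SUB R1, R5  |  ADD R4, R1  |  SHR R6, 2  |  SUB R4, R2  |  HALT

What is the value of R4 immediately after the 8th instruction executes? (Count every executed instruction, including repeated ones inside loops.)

R4=37
R1=22
R6=28
R2=-9
R5=26
R1=-(22)=-22
R1=(-22)-26=-48
R4=37+(-48)=-11
After step 8: R4 = -11.

-11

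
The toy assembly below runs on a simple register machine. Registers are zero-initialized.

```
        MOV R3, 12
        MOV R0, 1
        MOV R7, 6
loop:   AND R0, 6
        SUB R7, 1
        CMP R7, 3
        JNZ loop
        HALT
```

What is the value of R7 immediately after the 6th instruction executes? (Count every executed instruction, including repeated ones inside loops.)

after MOV R3, 12: R3=12
after MOV R0, 1: R0=1
after MOV R7, 6: R7=6
after AND R0, 6: R0=1&6=0
after SUB R7, 1: R7=6-1=5
CMP R7, 3  (cmp 5,3)
After step 6: R7 = 5.

5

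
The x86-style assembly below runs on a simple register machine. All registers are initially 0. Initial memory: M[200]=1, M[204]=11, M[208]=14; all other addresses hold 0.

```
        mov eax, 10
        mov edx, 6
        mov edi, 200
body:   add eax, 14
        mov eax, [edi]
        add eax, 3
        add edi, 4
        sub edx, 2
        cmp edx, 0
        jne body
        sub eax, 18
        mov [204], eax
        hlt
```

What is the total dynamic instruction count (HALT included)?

27

eax=10
edx=6
edi=200
eax=10+14=24
eax=M[200]=1
eax=1+3=4
edi=200+4=204
edx=6-2=4
cmp edx, 0  (cmp 4,0)
jne body: taken
eax=4+14=18
eax=M[204]=11
eax=11+3=14
edi=204+4=208
edx=4-2=2
cmp edx, 0  (cmp 2,0)
jne body: taken
eax=14+14=28
eax=M[208]=14
eax=14+3=17
edi=208+4=212
edx=2-2=0
cmp edx, 0  (cmp 0,0)
jne body: not taken
eax=17-18=-1
mov [204], eax → M[204]=-1
halt.
Total executed instructions: 27.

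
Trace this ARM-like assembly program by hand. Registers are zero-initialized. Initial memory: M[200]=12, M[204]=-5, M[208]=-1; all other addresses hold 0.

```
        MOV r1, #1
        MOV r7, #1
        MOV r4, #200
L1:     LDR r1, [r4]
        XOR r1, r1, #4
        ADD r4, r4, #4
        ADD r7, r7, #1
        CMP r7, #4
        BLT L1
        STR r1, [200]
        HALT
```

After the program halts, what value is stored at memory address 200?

-5

MOV r1, #1 → r1=1
MOV r7, #1 → r7=1
MOV r4, #200 → r4=200
LDR r1, [r4] → r1=M[200]=12
XOR r1, r1, #4 → r1=12^4=8
ADD r4, r4, #4 → r4=200+4=204
ADD r7, r7, #1 → r7=1+1=2
CMP r7, #4  (cmp 2,4)
BLT L1: taken
LDR r1, [r4] → r1=M[204]=-5
XOR r1, r1, #4 → r1=(-5)^4=-1
ADD r4, r4, #4 → r4=204+4=208
ADD r7, r7, #1 → r7=2+1=3
CMP r7, #4  (cmp 3,4)
BLT L1: taken
LDR r1, [r4] → r1=M[208]=-1
XOR r1, r1, #4 → r1=(-1)^4=-5
ADD r4, r4, #4 → r4=208+4=212
ADD r7, r7, #1 → r7=3+1=4
CMP r7, #4  (cmp 4,4)
BLT L1: not taken
STR r1, [200] → M[200]=-5
halt.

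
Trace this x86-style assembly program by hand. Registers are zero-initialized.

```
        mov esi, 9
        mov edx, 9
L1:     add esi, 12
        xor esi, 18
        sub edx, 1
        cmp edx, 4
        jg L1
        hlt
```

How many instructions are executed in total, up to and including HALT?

esi=9
edx=9
esi=9+12=21
esi=21^18=7
edx=9-1=8
cmp edx, 4  (cmp 8,4)
jg L1: taken
esi=7+12=19
esi=19^18=1
edx=8-1=7
cmp edx, 4  (cmp 7,4)
jg L1: taken
esi=1+12=13
esi=13^18=31
edx=7-1=6
cmp edx, 4  (cmp 6,4)
jg L1: taken
esi=31+12=43
esi=43^18=57
edx=6-1=5
cmp edx, 4  (cmp 5,4)
jg L1: taken
esi=57+12=69
esi=69^18=87
edx=5-1=4
cmp edx, 4  (cmp 4,4)
jg L1: not taken
halt.
Total executed instructions: 28.

28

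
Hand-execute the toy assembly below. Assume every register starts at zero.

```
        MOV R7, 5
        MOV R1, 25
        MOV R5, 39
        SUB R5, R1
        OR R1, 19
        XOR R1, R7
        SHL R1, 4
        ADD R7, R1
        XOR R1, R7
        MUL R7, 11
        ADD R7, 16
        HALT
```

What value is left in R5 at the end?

R7=5
R1=25
R5=39
R5=39-25=14
R1=25|19=27
R1=27^5=30
R1=30<<4=480
R7=5+480=485
R1=480^485=5
R7=485*11=5335
R7=5335+16=5351
halt.

14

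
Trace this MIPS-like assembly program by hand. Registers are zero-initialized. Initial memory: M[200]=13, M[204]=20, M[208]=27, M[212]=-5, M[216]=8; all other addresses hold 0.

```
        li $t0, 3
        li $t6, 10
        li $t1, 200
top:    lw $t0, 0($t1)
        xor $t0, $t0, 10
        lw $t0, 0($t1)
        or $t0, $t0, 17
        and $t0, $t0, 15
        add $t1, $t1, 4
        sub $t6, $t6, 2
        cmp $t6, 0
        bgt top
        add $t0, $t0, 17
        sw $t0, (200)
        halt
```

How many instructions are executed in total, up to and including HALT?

li $t0, 3 → $t0=3
li $t6, 10 → $t6=10
li $t1, 200 → $t1=200
lw $t0, 0($t1) → $t0=M[200]=13
xor $t0, $t0, 10 → $t0=13^10=7
lw $t0, 0($t1) → $t0=M[200]=13
or $t0, $t0, 17 → $t0=13|17=29
and $t0, $t0, 15 → $t0=29&15=13
add $t1, $t1, 4 → $t1=200+4=204
sub $t6, $t6, 2 → $t6=10-2=8
cmp $t6, 0  (cmp 8,0)
bgt top: taken
lw $t0, 0($t1) → $t0=M[204]=20
xor $t0, $t0, 10 → $t0=20^10=30
lw $t0, 0($t1) → $t0=M[204]=20
or $t0, $t0, 17 → $t0=20|17=21
and $t0, $t0, 15 → $t0=21&15=5
add $t1, $t1, 4 → $t1=204+4=208
sub $t6, $t6, 2 → $t6=8-2=6
cmp $t6, 0  (cmp 6,0)
bgt top: taken
lw $t0, 0($t1) → $t0=M[208]=27
xor $t0, $t0, 10 → $t0=27^10=17
lw $t0, 0($t1) → $t0=M[208]=27
or $t0, $t0, 17 → $t0=27|17=27
and $t0, $t0, 15 → $t0=27&15=11
add $t1, $t1, 4 → $t1=208+4=212
sub $t6, $t6, 2 → $t6=6-2=4
cmp $t6, 0  (cmp 4,0)
bgt top: taken
lw $t0, 0($t1) → $t0=M[212]=-5
xor $t0, $t0, 10 → $t0=(-5)^10=-15
lw $t0, 0($t1) → $t0=M[212]=-5
or $t0, $t0, 17 → $t0=(-5)|17=-5
and $t0, $t0, 15 → $t0=(-5)&15=11
add $t1, $t1, 4 → $t1=212+4=216
sub $t6, $t6, 2 → $t6=4-2=2
cmp $t6, 0  (cmp 2,0)
bgt top: taken
lw $t0, 0($t1) → $t0=M[216]=8
xor $t0, $t0, 10 → $t0=8^10=2
lw $t0, 0($t1) → $t0=M[216]=8
or $t0, $t0, 17 → $t0=8|17=25
and $t0, $t0, 15 → $t0=25&15=9
add $t1, $t1, 4 → $t1=216+4=220
sub $t6, $t6, 2 → $t6=2-2=0
cmp $t6, 0  (cmp 0,0)
bgt top: not taken
add $t0, $t0, 17 → $t0=9+17=26
sw $t0, (200) → M[200]=26
halt.
Total executed instructions: 51.

51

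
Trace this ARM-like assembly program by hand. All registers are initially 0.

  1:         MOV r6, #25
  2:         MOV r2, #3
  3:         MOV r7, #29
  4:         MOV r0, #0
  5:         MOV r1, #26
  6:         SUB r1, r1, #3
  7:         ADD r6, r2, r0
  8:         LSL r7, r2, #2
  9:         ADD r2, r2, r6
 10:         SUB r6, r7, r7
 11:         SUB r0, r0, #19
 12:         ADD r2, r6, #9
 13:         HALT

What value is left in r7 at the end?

after MOV r6, #25: r6=25
after MOV r2, #3: r2=3
after MOV r7, #29: r7=29
after MOV r0, #0: r0=0
after MOV r1, #26: r1=26
after SUB r1, r1, #3: r1=26-3=23
after ADD r6, r2, r0: r6=3+0=3
after LSL r7, r2, #2: r7=3<<2=12
after ADD r2, r2, r6: r2=3+3=6
after SUB r6, r7, r7: r6=12-12=0
after SUB r0, r0, #19: r0=0-19=-19
after ADD r2, r6, #9: r2=0+9=9
halt.

12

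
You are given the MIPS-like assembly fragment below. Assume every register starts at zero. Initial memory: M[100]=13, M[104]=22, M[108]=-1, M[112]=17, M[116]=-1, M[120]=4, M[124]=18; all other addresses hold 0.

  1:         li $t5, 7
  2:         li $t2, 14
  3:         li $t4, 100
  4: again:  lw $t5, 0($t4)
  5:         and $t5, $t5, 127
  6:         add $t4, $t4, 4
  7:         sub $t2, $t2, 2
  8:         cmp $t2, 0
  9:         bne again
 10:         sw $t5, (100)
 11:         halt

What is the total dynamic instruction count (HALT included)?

47

after li $t5, 7: $t5=7
after li $t2, 14: $t2=14
after li $t4, 100: $t4=100
after lw $t5, 0($t4): $t5=M[100]=13
after and $t5, $t5, 127: $t5=13&127=13
after add $t4, $t4, 4: $t4=100+4=104
after sub $t2, $t2, 2: $t2=14-2=12
cmp $t2, 0  (cmp 12,0)
bne again: taken
after lw $t5, 0($t4): $t5=M[104]=22
after and $t5, $t5, 127: $t5=22&127=22
after add $t4, $t4, 4: $t4=104+4=108
after sub $t2, $t2, 2: $t2=12-2=10
cmp $t2, 0  (cmp 10,0)
bne again: taken
after lw $t5, 0($t4): $t5=M[108]=-1
after and $t5, $t5, 127: $t5=(-1)&127=127
after add $t4, $t4, 4: $t4=108+4=112
after sub $t2, $t2, 2: $t2=10-2=8
cmp $t2, 0  (cmp 8,0)
bne again: taken
after lw $t5, 0($t4): $t5=M[112]=17
after and $t5, $t5, 127: $t5=17&127=17
after add $t4, $t4, 4: $t4=112+4=116
after sub $t2, $t2, 2: $t2=8-2=6
cmp $t2, 0  (cmp 6,0)
bne again: taken
after lw $t5, 0($t4): $t5=M[116]=-1
after and $t5, $t5, 127: $t5=(-1)&127=127
after add $t4, $t4, 4: $t4=116+4=120
after sub $t2, $t2, 2: $t2=6-2=4
cmp $t2, 0  (cmp 4,0)
bne again: taken
after lw $t5, 0($t4): $t5=M[120]=4
after and $t5, $t5, 127: $t5=4&127=4
after add $t4, $t4, 4: $t4=120+4=124
after sub $t2, $t2, 2: $t2=4-2=2
cmp $t2, 0  (cmp 2,0)
bne again: taken
after lw $t5, 0($t4): $t5=M[124]=18
after and $t5, $t5, 127: $t5=18&127=18
after add $t4, $t4, 4: $t4=124+4=128
after sub $t2, $t2, 2: $t2=2-2=0
cmp $t2, 0  (cmp 0,0)
bne again: not taken
sw $t5, (100) → M[100]=18
halt.
Total executed instructions: 47.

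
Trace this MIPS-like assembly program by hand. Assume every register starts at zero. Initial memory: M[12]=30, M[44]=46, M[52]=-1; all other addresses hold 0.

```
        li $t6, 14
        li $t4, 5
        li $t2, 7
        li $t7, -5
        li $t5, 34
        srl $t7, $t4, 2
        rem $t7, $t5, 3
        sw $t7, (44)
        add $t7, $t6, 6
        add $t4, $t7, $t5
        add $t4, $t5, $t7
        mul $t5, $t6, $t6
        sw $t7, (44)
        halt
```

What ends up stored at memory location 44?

20

$t6=14
$t4=5
$t2=7
$t7=-5
$t5=34
$t7=5>>2=1
$t7=34%3=1
sw $t7, (44) → M[44]=1
$t7=14+6=20
$t4=20+34=54
$t4=34+20=54
$t5=14*14=196
sw $t7, (44) → M[44]=20
halt.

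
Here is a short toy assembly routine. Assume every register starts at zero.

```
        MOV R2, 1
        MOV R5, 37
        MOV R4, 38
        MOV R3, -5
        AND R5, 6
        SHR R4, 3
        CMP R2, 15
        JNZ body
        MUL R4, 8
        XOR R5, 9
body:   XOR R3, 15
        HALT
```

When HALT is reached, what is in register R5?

4

R2=1
R5=37
R4=38
R3=-5
R5=37&6=4
R4=38>>3=4
CMP R2, 15  (cmp 1,15)
JNZ body: taken
R3=(-5)^15=-12
halt.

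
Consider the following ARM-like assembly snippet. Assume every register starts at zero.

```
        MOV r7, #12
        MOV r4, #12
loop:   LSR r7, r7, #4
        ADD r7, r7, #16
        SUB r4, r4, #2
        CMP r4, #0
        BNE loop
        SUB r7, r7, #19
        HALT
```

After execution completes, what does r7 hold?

-2

MOV r7, #12 → r7=12
MOV r4, #12 → r4=12
LSR r7, r7, #4 → r7=12>>4=0
ADD r7, r7, #16 → r7=0+16=16
SUB r4, r4, #2 → r4=12-2=10
CMP r4, #0  (cmp 10,0)
BNE loop: taken
LSR r7, r7, #4 → r7=16>>4=1
ADD r7, r7, #16 → r7=1+16=17
SUB r4, r4, #2 → r4=10-2=8
CMP r4, #0  (cmp 8,0)
BNE loop: taken
LSR r7, r7, #4 → r7=17>>4=1
ADD r7, r7, #16 → r7=1+16=17
SUB r4, r4, #2 → r4=8-2=6
CMP r4, #0  (cmp 6,0)
BNE loop: taken
LSR r7, r7, #4 → r7=17>>4=1
ADD r7, r7, #16 → r7=1+16=17
SUB r4, r4, #2 → r4=6-2=4
CMP r4, #0  (cmp 4,0)
BNE loop: taken
LSR r7, r7, #4 → r7=17>>4=1
ADD r7, r7, #16 → r7=1+16=17
SUB r4, r4, #2 → r4=4-2=2
CMP r4, #0  (cmp 2,0)
BNE loop: taken
LSR r7, r7, #4 → r7=17>>4=1
ADD r7, r7, #16 → r7=1+16=17
SUB r4, r4, #2 → r4=2-2=0
CMP r4, #0  (cmp 0,0)
BNE loop: not taken
SUB r7, r7, #19 → r7=17-19=-2
halt.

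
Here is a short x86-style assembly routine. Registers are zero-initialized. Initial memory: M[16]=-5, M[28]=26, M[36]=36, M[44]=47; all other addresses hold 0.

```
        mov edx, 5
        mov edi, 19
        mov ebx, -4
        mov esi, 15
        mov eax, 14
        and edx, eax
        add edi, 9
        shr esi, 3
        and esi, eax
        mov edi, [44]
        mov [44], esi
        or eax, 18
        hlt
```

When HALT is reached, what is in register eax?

30

after mov edx, 5: edx=5
after mov edi, 19: edi=19
after mov ebx, -4: ebx=-4
after mov esi, 15: esi=15
after mov eax, 14: eax=14
after and edx, eax: edx=5&14=4
after add edi, 9: edi=19+9=28
after shr esi, 3: esi=15>>3=1
after and esi, eax: esi=1&14=0
after mov edi, [44]: edi=M[44]=47
mov [44], esi → M[44]=0
after or eax, 18: eax=14|18=30
halt.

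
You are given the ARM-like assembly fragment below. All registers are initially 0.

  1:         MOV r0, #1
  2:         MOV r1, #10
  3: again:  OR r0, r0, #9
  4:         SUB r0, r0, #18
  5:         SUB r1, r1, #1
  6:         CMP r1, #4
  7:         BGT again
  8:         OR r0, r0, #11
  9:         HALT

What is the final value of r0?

r0=1
r1=10
r0=1|9=9
r0=9-18=-9
r1=10-1=9
CMP r1, #4  (cmp 9,4)
BGT again: taken
r0=(-9)|9=-1
r0=(-1)-18=-19
r1=9-1=8
CMP r1, #4  (cmp 8,4)
BGT again: taken
r0=(-19)|9=-19
r0=(-19)-18=-37
r1=8-1=7
CMP r1, #4  (cmp 7,4)
BGT again: taken
r0=(-37)|9=-37
r0=(-37)-18=-55
r1=7-1=6
CMP r1, #4  (cmp 6,4)
BGT again: taken
r0=(-55)|9=-55
r0=(-55)-18=-73
r1=6-1=5
CMP r1, #4  (cmp 5,4)
BGT again: taken
r0=(-73)|9=-65
r0=(-65)-18=-83
r1=5-1=4
CMP r1, #4  (cmp 4,4)
BGT again: not taken
r0=(-83)|11=-81
halt.

-81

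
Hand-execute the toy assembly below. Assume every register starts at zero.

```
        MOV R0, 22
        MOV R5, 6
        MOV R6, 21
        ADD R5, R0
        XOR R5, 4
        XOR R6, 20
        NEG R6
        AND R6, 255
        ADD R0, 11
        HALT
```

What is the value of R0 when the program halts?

33

after MOV R0, 22: R0=22
after MOV R5, 6: R5=6
after MOV R6, 21: R6=21
after ADD R5, R0: R5=6+22=28
after XOR R5, 4: R5=28^4=24
after XOR R6, 20: R6=21^20=1
after NEG R6: R6=-(1)=-1
after AND R6, 255: R6=(-1)&255=255
after ADD R0, 11: R0=22+11=33
halt.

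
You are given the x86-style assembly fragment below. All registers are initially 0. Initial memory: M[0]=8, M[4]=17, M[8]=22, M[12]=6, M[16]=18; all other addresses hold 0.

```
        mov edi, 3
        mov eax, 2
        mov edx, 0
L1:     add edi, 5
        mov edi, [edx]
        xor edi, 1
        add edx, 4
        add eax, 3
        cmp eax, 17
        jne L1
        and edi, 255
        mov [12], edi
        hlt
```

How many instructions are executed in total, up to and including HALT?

edi=3
eax=2
edx=0
edi=3+5=8
edi=M[0]=8
edi=8^1=9
edx=0+4=4
eax=2+3=5
cmp eax, 17  (cmp 5,17)
jne L1: taken
edi=9+5=14
edi=M[4]=17
edi=17^1=16
edx=4+4=8
eax=5+3=8
cmp eax, 17  (cmp 8,17)
jne L1: taken
edi=16+5=21
edi=M[8]=22
edi=22^1=23
edx=8+4=12
eax=8+3=11
cmp eax, 17  (cmp 11,17)
jne L1: taken
edi=23+5=28
edi=M[12]=6
edi=6^1=7
edx=12+4=16
eax=11+3=14
cmp eax, 17  (cmp 14,17)
jne L1: taken
edi=7+5=12
edi=M[16]=18
edi=18^1=19
edx=16+4=20
eax=14+3=17
cmp eax, 17  (cmp 17,17)
jne L1: not taken
edi=19&255=19
mov [12], edi → M[12]=19
halt.
Total executed instructions: 41.

41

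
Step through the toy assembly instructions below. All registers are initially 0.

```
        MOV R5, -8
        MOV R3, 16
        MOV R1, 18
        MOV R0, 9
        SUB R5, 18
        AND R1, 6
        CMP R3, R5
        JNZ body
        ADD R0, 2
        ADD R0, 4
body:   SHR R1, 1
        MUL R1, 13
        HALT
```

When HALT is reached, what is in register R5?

-26

MOV R5, -8 → R5=-8
MOV R3, 16 → R3=16
MOV R1, 18 → R1=18
MOV R0, 9 → R0=9
SUB R5, 18 → R5=(-8)-18=-26
AND R1, 6 → R1=18&6=2
CMP R3, R5  (cmp 16,-26)
JNZ body: taken
SHR R1, 1 → R1=2>>1=1
MUL R1, 13 → R1=1*13=13
halt.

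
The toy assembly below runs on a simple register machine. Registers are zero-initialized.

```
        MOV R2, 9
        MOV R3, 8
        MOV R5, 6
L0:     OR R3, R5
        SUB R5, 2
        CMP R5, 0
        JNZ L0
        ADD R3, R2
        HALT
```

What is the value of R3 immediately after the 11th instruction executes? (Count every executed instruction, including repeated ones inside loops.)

R2=9
R3=8
R5=6
R3=8|6=14
R5=6-2=4
CMP R5, 0  (cmp 4,0)
JNZ L0: taken
R3=14|4=14
R5=4-2=2
CMP R5, 0  (cmp 2,0)
JNZ L0: taken
After step 11: R3 = 14.

14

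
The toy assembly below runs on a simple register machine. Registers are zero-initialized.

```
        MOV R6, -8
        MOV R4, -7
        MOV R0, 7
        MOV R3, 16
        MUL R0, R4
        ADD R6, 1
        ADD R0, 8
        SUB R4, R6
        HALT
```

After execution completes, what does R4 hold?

MOV R6, -8 → R6=-8
MOV R4, -7 → R4=-7
MOV R0, 7 → R0=7
MOV R3, 16 → R3=16
MUL R0, R4 → R0=7*(-7)=-49
ADD R6, 1 → R6=(-8)+1=-7
ADD R0, 8 → R0=(-49)+8=-41
SUB R4, R6 → R4=(-7)-(-7)=0
halt.

0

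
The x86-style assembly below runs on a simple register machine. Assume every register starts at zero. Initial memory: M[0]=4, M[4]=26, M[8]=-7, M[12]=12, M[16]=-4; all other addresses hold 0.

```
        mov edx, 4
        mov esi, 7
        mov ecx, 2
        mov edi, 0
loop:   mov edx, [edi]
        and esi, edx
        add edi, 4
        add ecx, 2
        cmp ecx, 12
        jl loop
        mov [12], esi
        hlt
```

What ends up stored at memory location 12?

mov edx, 4 → edx=4
mov esi, 7 → esi=7
mov ecx, 2 → ecx=2
mov edi, 0 → edi=0
mov edx, [edi] → edx=M[0]=4
and esi, edx → esi=7&4=4
add edi, 4 → edi=0+4=4
add ecx, 2 → ecx=2+2=4
cmp ecx, 12  (cmp 4,12)
jl loop: taken
mov edx, [edi] → edx=M[4]=26
and esi, edx → esi=4&26=0
add edi, 4 → edi=4+4=8
add ecx, 2 → ecx=4+2=6
cmp ecx, 12  (cmp 6,12)
jl loop: taken
mov edx, [edi] → edx=M[8]=-7
and esi, edx → esi=0&(-7)=0
add edi, 4 → edi=8+4=12
add ecx, 2 → ecx=6+2=8
cmp ecx, 12  (cmp 8,12)
jl loop: taken
mov edx, [edi] → edx=M[12]=12
and esi, edx → esi=0&12=0
add edi, 4 → edi=12+4=16
add ecx, 2 → ecx=8+2=10
cmp ecx, 12  (cmp 10,12)
jl loop: taken
mov edx, [edi] → edx=M[16]=-4
and esi, edx → esi=0&(-4)=0
add edi, 4 → edi=16+4=20
add ecx, 2 → ecx=10+2=12
cmp ecx, 12  (cmp 12,12)
jl loop: not taken
mov [12], esi → M[12]=0
halt.

0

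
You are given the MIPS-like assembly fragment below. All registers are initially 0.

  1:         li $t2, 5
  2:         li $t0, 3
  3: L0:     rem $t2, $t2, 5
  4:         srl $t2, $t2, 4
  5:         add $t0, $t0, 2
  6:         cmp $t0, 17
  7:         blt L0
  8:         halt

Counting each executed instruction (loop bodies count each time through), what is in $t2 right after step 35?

li $t2, 5 → $t2=5
li $t0, 3 → $t0=3
rem $t2, $t2, 5 → $t2=5%5=0
srl $t2, $t2, 4 → $t2=0>>4=0
add $t0, $t0, 2 → $t0=3+2=5
cmp $t0, 17  (cmp 5,17)
blt L0: taken
rem $t2, $t2, 5 → $t2=0%5=0
srl $t2, $t2, 4 → $t2=0>>4=0
add $t0, $t0, 2 → $t0=5+2=7
cmp $t0, 17  (cmp 7,17)
blt L0: taken
rem $t2, $t2, 5 → $t2=0%5=0
srl $t2, $t2, 4 → $t2=0>>4=0
add $t0, $t0, 2 → $t0=7+2=9
cmp $t0, 17  (cmp 9,17)
blt L0: taken
rem $t2, $t2, 5 → $t2=0%5=0
srl $t2, $t2, 4 → $t2=0>>4=0
add $t0, $t0, 2 → $t0=9+2=11
cmp $t0, 17  (cmp 11,17)
blt L0: taken
rem $t2, $t2, 5 → $t2=0%5=0
srl $t2, $t2, 4 → $t2=0>>4=0
add $t0, $t0, 2 → $t0=11+2=13
cmp $t0, 17  (cmp 13,17)
blt L0: taken
rem $t2, $t2, 5 → $t2=0%5=0
srl $t2, $t2, 4 → $t2=0>>4=0
add $t0, $t0, 2 → $t0=13+2=15
cmp $t0, 17  (cmp 15,17)
blt L0: taken
rem $t2, $t2, 5 → $t2=0%5=0
srl $t2, $t2, 4 → $t2=0>>4=0
add $t0, $t0, 2 → $t0=15+2=17
After step 35: $t2 = 0.

0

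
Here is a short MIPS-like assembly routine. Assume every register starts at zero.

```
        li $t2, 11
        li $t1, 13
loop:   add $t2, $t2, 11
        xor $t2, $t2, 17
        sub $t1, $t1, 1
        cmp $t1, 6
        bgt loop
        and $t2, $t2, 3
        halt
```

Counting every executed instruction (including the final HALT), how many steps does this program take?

39

after li $t2, 11: $t2=11
after li $t1, 13: $t1=13
after add $t2, $t2, 11: $t2=11+11=22
after xor $t2, $t2, 17: $t2=22^17=7
after sub $t1, $t1, 1: $t1=13-1=12
cmp $t1, 6  (cmp 12,6)
bgt loop: taken
after add $t2, $t2, 11: $t2=7+11=18
after xor $t2, $t2, 17: $t2=18^17=3
after sub $t1, $t1, 1: $t1=12-1=11
cmp $t1, 6  (cmp 11,6)
bgt loop: taken
after add $t2, $t2, 11: $t2=3+11=14
after xor $t2, $t2, 17: $t2=14^17=31
after sub $t1, $t1, 1: $t1=11-1=10
cmp $t1, 6  (cmp 10,6)
bgt loop: taken
after add $t2, $t2, 11: $t2=31+11=42
after xor $t2, $t2, 17: $t2=42^17=59
after sub $t1, $t1, 1: $t1=10-1=9
cmp $t1, 6  (cmp 9,6)
bgt loop: taken
after add $t2, $t2, 11: $t2=59+11=70
after xor $t2, $t2, 17: $t2=70^17=87
after sub $t1, $t1, 1: $t1=9-1=8
cmp $t1, 6  (cmp 8,6)
bgt loop: taken
after add $t2, $t2, 11: $t2=87+11=98
after xor $t2, $t2, 17: $t2=98^17=115
after sub $t1, $t1, 1: $t1=8-1=7
cmp $t1, 6  (cmp 7,6)
bgt loop: taken
after add $t2, $t2, 11: $t2=115+11=126
after xor $t2, $t2, 17: $t2=126^17=111
after sub $t1, $t1, 1: $t1=7-1=6
cmp $t1, 6  (cmp 6,6)
bgt loop: not taken
after and $t2, $t2, 3: $t2=111&3=3
halt.
Total executed instructions: 39.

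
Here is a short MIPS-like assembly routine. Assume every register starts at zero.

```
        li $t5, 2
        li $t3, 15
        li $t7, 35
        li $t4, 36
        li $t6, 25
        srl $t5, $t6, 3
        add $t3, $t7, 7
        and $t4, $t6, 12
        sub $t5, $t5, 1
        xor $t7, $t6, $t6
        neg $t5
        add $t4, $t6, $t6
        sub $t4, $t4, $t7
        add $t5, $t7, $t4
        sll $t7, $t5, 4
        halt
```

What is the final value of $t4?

50

li $t5, 2 → $t5=2
li $t3, 15 → $t3=15
li $t7, 35 → $t7=35
li $t4, 36 → $t4=36
li $t6, 25 → $t6=25
srl $t5, $t6, 3 → $t5=25>>3=3
add $t3, $t7, 7 → $t3=35+7=42
and $t4, $t6, 12 → $t4=25&12=8
sub $t5, $t5, 1 → $t5=3-1=2
xor $t7, $t6, $t6 → $t7=25^25=0
neg $t5 → $t5=-(2)=-2
add $t4, $t6, $t6 → $t4=25+25=50
sub $t4, $t4, $t7 → $t4=50-0=50
add $t5, $t7, $t4 → $t5=0+50=50
sll $t7, $t5, 4 → $t7=50<<4=800
halt.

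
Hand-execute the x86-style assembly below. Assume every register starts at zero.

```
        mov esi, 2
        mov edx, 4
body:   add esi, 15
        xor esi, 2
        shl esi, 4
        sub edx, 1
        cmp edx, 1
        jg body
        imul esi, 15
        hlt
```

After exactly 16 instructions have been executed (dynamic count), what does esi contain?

after mov esi, 2: esi=2
after mov edx, 4: edx=4
after add esi, 15: esi=2+15=17
after xor esi, 2: esi=17^2=19
after shl esi, 4: esi=19<<4=304
after sub edx, 1: edx=4-1=3
cmp edx, 1  (cmp 3,1)
jg body: taken
after add esi, 15: esi=304+15=319
after xor esi, 2: esi=319^2=317
after shl esi, 4: esi=317<<4=5072
after sub edx, 1: edx=3-1=2
cmp edx, 1  (cmp 2,1)
jg body: taken
after add esi, 15: esi=5072+15=5087
after xor esi, 2: esi=5087^2=5085
After step 16: esi = 5085.

5085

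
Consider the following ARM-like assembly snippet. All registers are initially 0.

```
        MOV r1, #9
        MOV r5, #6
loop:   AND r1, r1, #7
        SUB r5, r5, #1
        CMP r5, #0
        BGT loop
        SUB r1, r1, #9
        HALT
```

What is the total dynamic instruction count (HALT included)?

MOV r1, #9 → r1=9
MOV r5, #6 → r5=6
AND r1, r1, #7 → r1=9&7=1
SUB r5, r5, #1 → r5=6-1=5
CMP r5, #0  (cmp 5,0)
BGT loop: taken
AND r1, r1, #7 → r1=1&7=1
SUB r5, r5, #1 → r5=5-1=4
CMP r5, #0  (cmp 4,0)
BGT loop: taken
AND r1, r1, #7 → r1=1&7=1
SUB r5, r5, #1 → r5=4-1=3
CMP r5, #0  (cmp 3,0)
BGT loop: taken
AND r1, r1, #7 → r1=1&7=1
SUB r5, r5, #1 → r5=3-1=2
CMP r5, #0  (cmp 2,0)
BGT loop: taken
AND r1, r1, #7 → r1=1&7=1
SUB r5, r5, #1 → r5=2-1=1
CMP r5, #0  (cmp 1,0)
BGT loop: taken
AND r1, r1, #7 → r1=1&7=1
SUB r5, r5, #1 → r5=1-1=0
CMP r5, #0  (cmp 0,0)
BGT loop: not taken
SUB r1, r1, #9 → r1=1-9=-8
halt.
Total executed instructions: 28.

28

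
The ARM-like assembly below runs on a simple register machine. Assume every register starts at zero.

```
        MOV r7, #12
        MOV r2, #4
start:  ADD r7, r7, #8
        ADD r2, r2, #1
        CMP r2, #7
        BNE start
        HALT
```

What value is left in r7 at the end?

MOV r7, #12 → r7=12
MOV r2, #4 → r2=4
ADD r7, r7, #8 → r7=12+8=20
ADD r2, r2, #1 → r2=4+1=5
CMP r2, #7  (cmp 5,7)
BNE start: taken
ADD r7, r7, #8 → r7=20+8=28
ADD r2, r2, #1 → r2=5+1=6
CMP r2, #7  (cmp 6,7)
BNE start: taken
ADD r7, r7, #8 → r7=28+8=36
ADD r2, r2, #1 → r2=6+1=7
CMP r2, #7  (cmp 7,7)
BNE start: not taken
halt.

36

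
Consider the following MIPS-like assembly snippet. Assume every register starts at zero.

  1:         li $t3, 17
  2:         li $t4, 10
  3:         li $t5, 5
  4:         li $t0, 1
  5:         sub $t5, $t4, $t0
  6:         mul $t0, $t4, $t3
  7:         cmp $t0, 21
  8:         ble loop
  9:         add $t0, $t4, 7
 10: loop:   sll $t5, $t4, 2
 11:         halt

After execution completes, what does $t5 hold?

40

li $t3, 17 → $t3=17
li $t4, 10 → $t4=10
li $t5, 5 → $t5=5
li $t0, 1 → $t0=1
sub $t5, $t4, $t0 → $t5=10-1=9
mul $t0, $t4, $t3 → $t0=10*17=170
cmp $t0, 21  (cmp 170,21)
ble loop: not taken
add $t0, $t4, 7 → $t0=10+7=17
sll $t5, $t4, 2 → $t5=10<<2=40
halt.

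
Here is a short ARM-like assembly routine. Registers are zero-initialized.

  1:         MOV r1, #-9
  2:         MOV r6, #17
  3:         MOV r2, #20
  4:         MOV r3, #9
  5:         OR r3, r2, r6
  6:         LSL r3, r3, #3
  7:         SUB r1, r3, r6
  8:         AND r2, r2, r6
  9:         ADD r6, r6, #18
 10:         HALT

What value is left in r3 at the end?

after MOV r1, #-9: r1=-9
after MOV r6, #17: r6=17
after MOV r2, #20: r2=20
after MOV r3, #9: r3=9
after OR r3, r2, r6: r3=20|17=21
after LSL r3, r3, #3: r3=21<<3=168
after SUB r1, r3, r6: r1=168-17=151
after AND r2, r2, r6: r2=20&17=16
after ADD r6, r6, #18: r6=17+18=35
halt.

168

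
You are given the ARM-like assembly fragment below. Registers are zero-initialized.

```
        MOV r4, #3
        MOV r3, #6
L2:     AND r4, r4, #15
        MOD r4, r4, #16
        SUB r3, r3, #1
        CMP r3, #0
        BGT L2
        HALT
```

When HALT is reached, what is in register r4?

r4=3
r3=6
r4=3&15=3
r4=3%16=3
r3=6-1=5
CMP r3, #0  (cmp 5,0)
BGT L2: taken
r4=3&15=3
r4=3%16=3
r3=5-1=4
CMP r3, #0  (cmp 4,0)
BGT L2: taken
r4=3&15=3
r4=3%16=3
r3=4-1=3
CMP r3, #0  (cmp 3,0)
BGT L2: taken
r4=3&15=3
r4=3%16=3
r3=3-1=2
CMP r3, #0  (cmp 2,0)
BGT L2: taken
r4=3&15=3
r4=3%16=3
r3=2-1=1
CMP r3, #0  (cmp 1,0)
BGT L2: taken
r4=3&15=3
r4=3%16=3
r3=1-1=0
CMP r3, #0  (cmp 0,0)
BGT L2: not taken
halt.

3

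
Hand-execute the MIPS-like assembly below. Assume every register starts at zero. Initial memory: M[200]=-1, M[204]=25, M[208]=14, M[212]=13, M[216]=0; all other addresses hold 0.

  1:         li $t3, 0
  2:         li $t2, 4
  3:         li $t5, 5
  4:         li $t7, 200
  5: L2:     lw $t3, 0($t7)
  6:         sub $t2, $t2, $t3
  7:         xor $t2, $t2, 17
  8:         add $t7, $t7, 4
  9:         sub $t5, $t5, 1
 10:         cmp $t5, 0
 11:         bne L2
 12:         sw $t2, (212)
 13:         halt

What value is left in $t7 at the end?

after li $t3, 0: $t3=0
after li $t2, 4: $t2=4
after li $t5, 5: $t5=5
after li $t7, 200: $t7=200
after lw $t3, 0($t7): $t3=M[200]=-1
after sub $t2, $t2, $t3: $t2=4-(-1)=5
after xor $t2, $t2, 17: $t2=5^17=20
after add $t7, $t7, 4: $t7=200+4=204
after sub $t5, $t5, 1: $t5=5-1=4
cmp $t5, 0  (cmp 4,0)
bne L2: taken
after lw $t3, 0($t7): $t3=M[204]=25
after sub $t2, $t2, $t3: $t2=20-25=-5
after xor $t2, $t2, 17: $t2=(-5)^17=-22
after add $t7, $t7, 4: $t7=204+4=208
after sub $t5, $t5, 1: $t5=4-1=3
cmp $t5, 0  (cmp 3,0)
bne L2: taken
after lw $t3, 0($t7): $t3=M[208]=14
after sub $t2, $t2, $t3: $t2=(-22)-14=-36
after xor $t2, $t2, 17: $t2=(-36)^17=-51
after add $t7, $t7, 4: $t7=208+4=212
after sub $t5, $t5, 1: $t5=3-1=2
cmp $t5, 0  (cmp 2,0)
bne L2: taken
after lw $t3, 0($t7): $t3=M[212]=13
after sub $t2, $t2, $t3: $t2=(-51)-13=-64
after xor $t2, $t2, 17: $t2=(-64)^17=-47
after add $t7, $t7, 4: $t7=212+4=216
after sub $t5, $t5, 1: $t5=2-1=1
cmp $t5, 0  (cmp 1,0)
bne L2: taken
after lw $t3, 0($t7): $t3=M[216]=0
after sub $t2, $t2, $t3: $t2=(-47)-0=-47
after xor $t2, $t2, 17: $t2=(-47)^17=-64
after add $t7, $t7, 4: $t7=216+4=220
after sub $t5, $t5, 1: $t5=1-1=0
cmp $t5, 0  (cmp 0,0)
bne L2: not taken
sw $t2, (212) → M[212]=-64
halt.

220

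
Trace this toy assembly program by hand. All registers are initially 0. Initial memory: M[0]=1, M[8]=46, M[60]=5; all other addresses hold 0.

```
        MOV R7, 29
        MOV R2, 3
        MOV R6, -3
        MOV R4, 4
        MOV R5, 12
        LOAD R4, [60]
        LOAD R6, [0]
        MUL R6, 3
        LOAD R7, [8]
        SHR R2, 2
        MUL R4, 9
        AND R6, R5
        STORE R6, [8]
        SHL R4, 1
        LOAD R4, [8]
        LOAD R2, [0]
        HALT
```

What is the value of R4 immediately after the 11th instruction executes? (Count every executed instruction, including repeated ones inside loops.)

R7=29
R2=3
R6=-3
R4=4
R5=12
R4=M[60]=5
R6=M[0]=1
R6=1*3=3
R7=M[8]=46
R2=3>>2=0
R4=5*9=45
After step 11: R4 = 45.

45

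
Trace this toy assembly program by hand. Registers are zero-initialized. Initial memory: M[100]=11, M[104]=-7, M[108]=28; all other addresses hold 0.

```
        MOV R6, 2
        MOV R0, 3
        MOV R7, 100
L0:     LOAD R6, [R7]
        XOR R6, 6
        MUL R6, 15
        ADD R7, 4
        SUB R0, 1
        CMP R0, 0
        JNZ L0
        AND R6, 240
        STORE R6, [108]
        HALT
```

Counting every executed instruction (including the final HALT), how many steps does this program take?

27

MOV R6, 2 → R6=2
MOV R0, 3 → R0=3
MOV R7, 100 → R7=100
LOAD R6, [R7] → R6=M[100]=11
XOR R6, 6 → R6=11^6=13
MUL R6, 15 → R6=13*15=195
ADD R7, 4 → R7=100+4=104
SUB R0, 1 → R0=3-1=2
CMP R0, 0  (cmp 2,0)
JNZ L0: taken
LOAD R6, [R7] → R6=M[104]=-7
XOR R6, 6 → R6=(-7)^6=-1
MUL R6, 15 → R6=(-1)*15=-15
ADD R7, 4 → R7=104+4=108
SUB R0, 1 → R0=2-1=1
CMP R0, 0  (cmp 1,0)
JNZ L0: taken
LOAD R6, [R7] → R6=M[108]=28
XOR R6, 6 → R6=28^6=26
MUL R6, 15 → R6=26*15=390
ADD R7, 4 → R7=108+4=112
SUB R0, 1 → R0=1-1=0
CMP R0, 0  (cmp 0,0)
JNZ L0: not taken
AND R6, 240 → R6=390&240=128
STORE R6, [108] → M[108]=128
halt.
Total executed instructions: 27.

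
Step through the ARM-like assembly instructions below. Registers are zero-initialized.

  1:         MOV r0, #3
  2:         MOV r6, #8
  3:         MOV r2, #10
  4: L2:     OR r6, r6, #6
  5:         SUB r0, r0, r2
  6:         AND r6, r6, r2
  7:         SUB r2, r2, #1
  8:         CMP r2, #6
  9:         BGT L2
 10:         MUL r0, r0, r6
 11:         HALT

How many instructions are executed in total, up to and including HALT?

r0=3
r6=8
r2=10
r6=8|6=14
r0=3-10=-7
r6=14&10=10
r2=10-1=9
CMP r2, #6  (cmp 9,6)
BGT L2: taken
r6=10|6=14
r0=(-7)-9=-16
r6=14&9=8
r2=9-1=8
CMP r2, #6  (cmp 8,6)
BGT L2: taken
r6=8|6=14
r0=(-16)-8=-24
r6=14&8=8
r2=8-1=7
CMP r2, #6  (cmp 7,6)
BGT L2: taken
r6=8|6=14
r0=(-24)-7=-31
r6=14&7=6
r2=7-1=6
CMP r2, #6  (cmp 6,6)
BGT L2: not taken
r0=(-31)*6=-186
halt.
Total executed instructions: 29.

29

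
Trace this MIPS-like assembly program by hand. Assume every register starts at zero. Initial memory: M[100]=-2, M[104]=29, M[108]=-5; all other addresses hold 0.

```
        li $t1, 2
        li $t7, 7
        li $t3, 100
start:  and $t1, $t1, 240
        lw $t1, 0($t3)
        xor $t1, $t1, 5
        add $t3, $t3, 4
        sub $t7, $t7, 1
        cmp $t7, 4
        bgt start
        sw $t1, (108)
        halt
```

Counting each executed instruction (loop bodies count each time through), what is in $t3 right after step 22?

$t1=2
$t7=7
$t3=100
$t1=2&240=0
$t1=M[100]=-2
$t1=(-2)^5=-5
$t3=100+4=104
$t7=7-1=6
cmp $t7, 4  (cmp 6,4)
bgt start: taken
$t1=(-5)&240=240
$t1=M[104]=29
$t1=29^5=24
$t3=104+4=108
$t7=6-1=5
cmp $t7, 4  (cmp 5,4)
bgt start: taken
$t1=24&240=16
$t1=M[108]=-5
$t1=(-5)^5=-2
$t3=108+4=112
$t7=5-1=4
After step 22: $t3 = 112.

112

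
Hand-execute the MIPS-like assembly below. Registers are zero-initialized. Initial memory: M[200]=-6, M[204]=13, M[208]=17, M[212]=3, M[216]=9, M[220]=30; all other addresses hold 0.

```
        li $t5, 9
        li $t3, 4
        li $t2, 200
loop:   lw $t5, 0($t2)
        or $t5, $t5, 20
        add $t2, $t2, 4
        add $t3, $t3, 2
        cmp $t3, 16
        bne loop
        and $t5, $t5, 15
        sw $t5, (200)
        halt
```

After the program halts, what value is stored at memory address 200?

14

$t5=9
$t3=4
$t2=200
$t5=M[200]=-6
$t5=(-6)|20=-2
$t2=200+4=204
$t3=4+2=6
cmp $t3, 16  (cmp 6,16)
bne loop: taken
$t5=M[204]=13
$t5=13|20=29
$t2=204+4=208
$t3=6+2=8
cmp $t3, 16  (cmp 8,16)
bne loop: taken
$t5=M[208]=17
$t5=17|20=21
$t2=208+4=212
$t3=8+2=10
cmp $t3, 16  (cmp 10,16)
bne loop: taken
$t5=M[212]=3
$t5=3|20=23
$t2=212+4=216
$t3=10+2=12
cmp $t3, 16  (cmp 12,16)
bne loop: taken
$t5=M[216]=9
$t5=9|20=29
$t2=216+4=220
$t3=12+2=14
cmp $t3, 16  (cmp 14,16)
bne loop: taken
$t5=M[220]=30
$t5=30|20=30
$t2=220+4=224
$t3=14+2=16
cmp $t3, 16  (cmp 16,16)
bne loop: not taken
$t5=30&15=14
sw $t5, (200) → M[200]=14
halt.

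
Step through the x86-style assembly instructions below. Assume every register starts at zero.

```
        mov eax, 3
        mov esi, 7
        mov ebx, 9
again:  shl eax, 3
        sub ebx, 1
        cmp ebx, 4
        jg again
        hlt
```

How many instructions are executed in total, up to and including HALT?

after mov eax, 3: eax=3
after mov esi, 7: esi=7
after mov ebx, 9: ebx=9
after shl eax, 3: eax=3<<3=24
after sub ebx, 1: ebx=9-1=8
cmp ebx, 4  (cmp 8,4)
jg again: taken
after shl eax, 3: eax=24<<3=192
after sub ebx, 1: ebx=8-1=7
cmp ebx, 4  (cmp 7,4)
jg again: taken
after shl eax, 3: eax=192<<3=1536
after sub ebx, 1: ebx=7-1=6
cmp ebx, 4  (cmp 6,4)
jg again: taken
after shl eax, 3: eax=1536<<3=12288
after sub ebx, 1: ebx=6-1=5
cmp ebx, 4  (cmp 5,4)
jg again: taken
after shl eax, 3: eax=12288<<3=98304
after sub ebx, 1: ebx=5-1=4
cmp ebx, 4  (cmp 4,4)
jg again: not taken
halt.
Total executed instructions: 24.

24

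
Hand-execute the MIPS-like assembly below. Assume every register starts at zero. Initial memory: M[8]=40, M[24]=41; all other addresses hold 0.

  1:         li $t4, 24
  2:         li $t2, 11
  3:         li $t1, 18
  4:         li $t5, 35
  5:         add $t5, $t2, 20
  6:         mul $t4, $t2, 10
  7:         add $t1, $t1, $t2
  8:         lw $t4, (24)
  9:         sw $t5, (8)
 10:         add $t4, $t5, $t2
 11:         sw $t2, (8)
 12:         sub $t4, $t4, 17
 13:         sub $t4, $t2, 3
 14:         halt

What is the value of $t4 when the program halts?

8

after li $t4, 24: $t4=24
after li $t2, 11: $t2=11
after li $t1, 18: $t1=18
after li $t5, 35: $t5=35
after add $t5, $t2, 20: $t5=11+20=31
after mul $t4, $t2, 10: $t4=11*10=110
after add $t1, $t1, $t2: $t1=18+11=29
after lw $t4, (24): $t4=M[24]=41
sw $t5, (8) → M[8]=31
after add $t4, $t5, $t2: $t4=31+11=42
sw $t2, (8) → M[8]=11
after sub $t4, $t4, 17: $t4=42-17=25
after sub $t4, $t2, 3: $t4=11-3=8
halt.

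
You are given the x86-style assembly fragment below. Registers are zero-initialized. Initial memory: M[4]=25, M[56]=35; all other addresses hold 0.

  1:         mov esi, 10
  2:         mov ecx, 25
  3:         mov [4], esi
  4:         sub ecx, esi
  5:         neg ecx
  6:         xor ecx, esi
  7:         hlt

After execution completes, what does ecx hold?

mov esi, 10 → esi=10
mov ecx, 25 → ecx=25
mov [4], esi → M[4]=10
sub ecx, esi → ecx=25-10=15
neg ecx → ecx=-(15)=-15
xor ecx, esi → ecx=(-15)^10=-5
halt.

-5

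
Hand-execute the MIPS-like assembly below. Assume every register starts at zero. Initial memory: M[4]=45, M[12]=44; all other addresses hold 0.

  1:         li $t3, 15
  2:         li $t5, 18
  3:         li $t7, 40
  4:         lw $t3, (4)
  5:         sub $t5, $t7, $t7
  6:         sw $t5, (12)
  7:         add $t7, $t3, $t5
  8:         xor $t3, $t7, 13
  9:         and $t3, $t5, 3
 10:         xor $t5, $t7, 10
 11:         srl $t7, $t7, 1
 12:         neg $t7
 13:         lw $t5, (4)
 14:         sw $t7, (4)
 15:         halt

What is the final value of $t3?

0

$t3=15
$t5=18
$t7=40
$t3=M[4]=45
$t5=40-40=0
sw $t5, (12) → M[12]=0
$t7=45+0=45
$t3=45^13=32
$t3=0&3=0
$t5=45^10=39
$t7=45>>1=22
$t7=-(22)=-22
$t5=M[4]=45
sw $t7, (4) → M[4]=-22
halt.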